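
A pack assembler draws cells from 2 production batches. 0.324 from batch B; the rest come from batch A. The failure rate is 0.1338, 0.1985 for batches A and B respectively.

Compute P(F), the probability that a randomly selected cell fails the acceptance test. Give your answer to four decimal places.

P(A) = 1 − (0.324) = 0.676.
Summing over the partition,
P(F) = P(F|A)·P(A) + P(F|B)·P(B)
      = 0.1338·0.676 + 0.1985·0.324
      = 0.0904488 + 0.064314 = 0.1547628

P(F) ≈ 0.1548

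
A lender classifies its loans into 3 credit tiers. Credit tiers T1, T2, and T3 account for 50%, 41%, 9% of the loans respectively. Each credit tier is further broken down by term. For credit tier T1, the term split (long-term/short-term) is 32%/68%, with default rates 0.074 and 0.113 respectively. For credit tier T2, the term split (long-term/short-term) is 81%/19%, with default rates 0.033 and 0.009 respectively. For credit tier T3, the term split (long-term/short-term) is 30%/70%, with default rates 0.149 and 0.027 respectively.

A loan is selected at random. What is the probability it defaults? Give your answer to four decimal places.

P(D) ≈ 0.0676

P(D|T1) = 0.32·0.074 + 0.68·0.113 = 0.02368 + 0.07684 = 0.10052
P(D|T2) = 0.81·0.033 + 0.19·0.009 = 0.02673 + 0.00171 = 0.02844
P(D|T3) = 0.3·0.149 + 0.7·0.027 = 0.0447 + 0.0189 = 0.0636
By total probability over the outer partition,
P(D) = 0.5·0.10052 + 0.41·0.02844 + 0.09·0.0636
      = 0.05026 + 0.0116604 + 0.005724 = 0.0676444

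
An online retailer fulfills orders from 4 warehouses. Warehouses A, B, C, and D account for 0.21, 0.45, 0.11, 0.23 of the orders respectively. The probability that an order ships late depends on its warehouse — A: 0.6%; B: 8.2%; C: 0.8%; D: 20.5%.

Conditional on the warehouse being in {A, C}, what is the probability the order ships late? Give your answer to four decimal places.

Let S = {A, C}.
P(S) = 0.21 + 0.11 = 0.32.
P(L ∩ S) = 0.006·0.21 + 0.008·0.11 = 0.00126 + 0.00088 = 0.00214.
P(L | S) = 0.00214 / 0.32 = 0.006688…

0.0067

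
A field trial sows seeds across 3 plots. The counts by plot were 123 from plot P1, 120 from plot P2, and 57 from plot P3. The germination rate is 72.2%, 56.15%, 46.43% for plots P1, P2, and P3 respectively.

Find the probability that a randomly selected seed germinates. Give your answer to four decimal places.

P(G) ≈ 0.6088

Total: 123 + 120 + 57 = 300.
P(P1) = 123/300 = 0.41. P(P2) = 120/300 = 0.4. P(P3) = 57/300 = 0.19.
P(G) = P(G|P1)·P(P1) + P(G|P2)·P(P2) + P(G|P3)·P(P3)
      = 0.722·0.41 + 0.5615·0.4 + 0.4643·0.19
      = 0.29602 + 0.2246 + 0.088217 = 0.608837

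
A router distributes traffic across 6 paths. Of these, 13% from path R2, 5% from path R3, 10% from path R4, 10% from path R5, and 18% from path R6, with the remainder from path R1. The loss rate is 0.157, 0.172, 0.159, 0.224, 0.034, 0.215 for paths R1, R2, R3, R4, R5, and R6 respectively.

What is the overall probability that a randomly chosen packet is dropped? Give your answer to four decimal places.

0.1639

P(R1) = 1 − (0.13 + 0.05 + 0.1 + 0.1 + 0.18) = 0.44.
P(L) = P(L|R1)·P(R1) + P(L|R2)·P(R2) + P(L|R3)·P(R3) + P(L|R4)·P(R4) + P(L|R5)·P(R5) + P(L|R6)·P(R6)
      = 0.157·0.44 + 0.172·0.13 + 0.159·0.05 + 0.224·0.1 + 0.034·0.1 + 0.215·0.18
      = 0.06908 + 0.02236 + 0.00795 + 0.0224 + 0.0034 + 0.0387 = 0.16389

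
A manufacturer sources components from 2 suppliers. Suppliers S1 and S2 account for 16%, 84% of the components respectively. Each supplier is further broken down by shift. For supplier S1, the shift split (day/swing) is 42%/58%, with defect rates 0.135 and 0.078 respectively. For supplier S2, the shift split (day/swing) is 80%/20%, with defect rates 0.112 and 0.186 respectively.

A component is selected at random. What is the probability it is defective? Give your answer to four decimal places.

P(D|S1) = 0.42·0.135 + 0.58·0.078 = 0.0567 + 0.04524 = 0.10194
P(D|S2) = 0.8·0.112 + 0.2·0.186 = 0.0896 + 0.0372 = 0.1268
Then overall,
P(D) = 0.16·0.10194 + 0.84·0.1268
      = 0.0163104 + 0.106512 = 0.1228224

0.1228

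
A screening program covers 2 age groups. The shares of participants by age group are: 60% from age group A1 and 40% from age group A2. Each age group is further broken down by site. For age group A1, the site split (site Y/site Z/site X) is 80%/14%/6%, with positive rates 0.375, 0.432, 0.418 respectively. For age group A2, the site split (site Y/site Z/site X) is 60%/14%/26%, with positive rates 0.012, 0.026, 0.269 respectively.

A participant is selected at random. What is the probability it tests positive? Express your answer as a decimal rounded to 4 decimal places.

P(T) ≈ 0.2636

P(T|A1) = 0.8·0.375 + 0.14·0.432 + 0.06·0.418 = 0.3 + 0.06048 + 0.02508 = 0.38556
P(T|A2) = 0.6·0.012 + 0.14·0.026 + 0.26·0.269 = 0.0072 + 0.00364 + 0.06994 = 0.08078
Then overall,
P(T) = 0.6·0.38556 + 0.4·0.08078
      = 0.231336 + 0.032312 = 0.263648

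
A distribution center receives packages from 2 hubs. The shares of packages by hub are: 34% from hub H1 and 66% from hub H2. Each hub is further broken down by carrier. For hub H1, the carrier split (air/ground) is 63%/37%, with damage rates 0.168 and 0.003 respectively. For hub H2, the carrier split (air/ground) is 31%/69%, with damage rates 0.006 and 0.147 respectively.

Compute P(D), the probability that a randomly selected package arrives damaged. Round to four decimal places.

P(D) ≈ 0.1045

P(D|H1) = 0.63·0.168 + 0.37·0.003 = 0.10584 + 0.00111 = 0.10695
P(D|H2) = 0.31·0.006 + 0.69·0.147 = 0.00186 + 0.10143 = 0.10329
Then overall,
P(D) = 0.34·0.10695 + 0.66·0.10329
      = 0.036363 + 0.0681714 = 0.1045344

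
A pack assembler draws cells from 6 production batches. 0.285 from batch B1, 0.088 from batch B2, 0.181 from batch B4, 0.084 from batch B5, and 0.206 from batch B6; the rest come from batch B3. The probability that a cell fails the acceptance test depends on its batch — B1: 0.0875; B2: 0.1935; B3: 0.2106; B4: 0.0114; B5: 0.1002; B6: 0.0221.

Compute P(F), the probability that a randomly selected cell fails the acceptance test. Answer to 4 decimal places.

P(B3) = 1 − (0.285 + 0.088 + 0.181 + 0.084 + 0.206) = 0.156.
Using total probability over the partition,
P(F) = P(F|B1)·P(B1) + P(F|B2)·P(B2) + P(F|B3)·P(B3) + P(F|B4)·P(B4) + P(F|B5)·P(B5) + P(F|B6)·P(B6)
      = 0.0875·0.285 + 0.1935·0.088 + 0.2106·0.156 + 0.0114·0.181 + 0.1002·0.084 + 0.0221·0.206
      = 0.0249375 + 0.017028 + 0.0328536 + 0.0020634 + 0.0084168 + 0.0045526 = 0.0898519

0.0899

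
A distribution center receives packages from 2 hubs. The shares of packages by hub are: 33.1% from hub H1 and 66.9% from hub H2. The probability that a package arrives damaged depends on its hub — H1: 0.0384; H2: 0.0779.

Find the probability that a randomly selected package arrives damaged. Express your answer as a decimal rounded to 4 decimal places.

P(D) = P(D|H1)·P(H1) + P(D|H2)·P(H2)
      = 0.0384·0.331 + 0.0779·0.669
      = 0.0127104 + 0.0521151 = 0.0648255

P(D) ≈ 0.0648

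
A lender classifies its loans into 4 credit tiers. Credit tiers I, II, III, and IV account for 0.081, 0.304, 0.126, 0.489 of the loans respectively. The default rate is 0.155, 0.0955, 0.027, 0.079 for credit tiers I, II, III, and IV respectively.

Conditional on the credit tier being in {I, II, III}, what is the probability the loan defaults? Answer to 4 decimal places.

P(D|S) ≈ 0.0880

Let S = {I, II, III}.
P(S) = 0.081 + 0.304 + 0.126 = 0.511.
P(D ∩ S) = 0.155·0.081 + 0.0955·0.304 + 0.027·0.126 = 0.012555 + 0.029032 + 0.003402 = 0.044989.
P(D | S) = 0.044989 / 0.511 = 0.088041…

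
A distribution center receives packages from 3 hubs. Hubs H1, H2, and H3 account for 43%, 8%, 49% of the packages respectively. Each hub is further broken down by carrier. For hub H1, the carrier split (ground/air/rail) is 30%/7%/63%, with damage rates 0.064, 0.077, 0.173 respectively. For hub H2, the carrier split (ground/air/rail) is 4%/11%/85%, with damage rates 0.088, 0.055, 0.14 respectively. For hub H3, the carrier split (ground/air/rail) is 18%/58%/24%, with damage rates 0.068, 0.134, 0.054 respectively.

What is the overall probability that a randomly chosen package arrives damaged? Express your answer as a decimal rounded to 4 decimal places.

P(D|H1) = 0.3·0.064 + 0.07·0.077 + 0.63·0.173 = 0.0192 + 0.00539 + 0.10899 = 0.13358
P(D|H2) = 0.04·0.088 + 0.11·0.055 + 0.85·0.14 = 0.00352 + 0.00605 + 0.119 = 0.12857
P(D|H3) = 0.18·0.068 + 0.58·0.134 + 0.24·0.054 = 0.01224 + 0.07772 + 0.01296 = 0.10292
Then overall,
P(D) = 0.43·0.13358 + 0.08·0.12857 + 0.49·0.10292
      = 0.0574394 + 0.0102856 + 0.0504308 = 0.1181558

P(D) ≈ 0.1182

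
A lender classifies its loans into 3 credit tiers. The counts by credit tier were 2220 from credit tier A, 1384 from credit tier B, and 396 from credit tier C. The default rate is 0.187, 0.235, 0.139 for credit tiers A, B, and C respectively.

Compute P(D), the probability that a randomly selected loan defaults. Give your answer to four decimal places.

0.1989

Total: 2220 + 1384 + 396 = 4000.
P(A) = 2220/4000 = 0.555. P(B) = 1384/4000 = 0.346. P(C) = 396/4000 = 0.099.
P(D) = P(D|A)·P(A) + P(D|B)·P(B) + P(D|C)·P(C)
      = 0.187·0.555 + 0.235·0.346 + 0.139·0.099
      = 0.103785 + 0.08131 + 0.013761 = 0.198856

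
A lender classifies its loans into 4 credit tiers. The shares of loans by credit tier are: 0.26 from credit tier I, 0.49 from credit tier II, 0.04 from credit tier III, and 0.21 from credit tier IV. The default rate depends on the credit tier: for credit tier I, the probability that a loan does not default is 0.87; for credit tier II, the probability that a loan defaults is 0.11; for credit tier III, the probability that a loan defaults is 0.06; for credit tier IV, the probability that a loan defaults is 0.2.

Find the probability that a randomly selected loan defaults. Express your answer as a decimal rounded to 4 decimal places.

P(D) ≈ 0.1321

P(D|I) = 1 − 0.87 = 0.13.
By the law of total probability,
P(D) = P(D|I)·P(I) + P(D|II)·P(II) + P(D|III)·P(III) + P(D|IV)·P(IV)
      = 0.13·0.26 + 0.11·0.49 + 0.06·0.04 + 0.2·0.21
      = 0.0338 + 0.0539 + 0.0024 + 0.042 = 0.1321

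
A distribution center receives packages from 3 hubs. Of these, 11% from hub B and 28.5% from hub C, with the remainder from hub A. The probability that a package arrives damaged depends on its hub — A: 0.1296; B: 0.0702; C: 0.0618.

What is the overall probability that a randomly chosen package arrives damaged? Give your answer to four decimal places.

P(A) = 1 − (0.11 + 0.285) = 0.605.
P(D) = P(D|A)·P(A) + P(D|B)·P(B) + P(D|C)·P(C)
      = 0.1296·0.605 + 0.0702·0.11 + 0.0618·0.285
      = 0.078408 + 0.007722 + 0.017613 = 0.103743

P(D) ≈ 0.1037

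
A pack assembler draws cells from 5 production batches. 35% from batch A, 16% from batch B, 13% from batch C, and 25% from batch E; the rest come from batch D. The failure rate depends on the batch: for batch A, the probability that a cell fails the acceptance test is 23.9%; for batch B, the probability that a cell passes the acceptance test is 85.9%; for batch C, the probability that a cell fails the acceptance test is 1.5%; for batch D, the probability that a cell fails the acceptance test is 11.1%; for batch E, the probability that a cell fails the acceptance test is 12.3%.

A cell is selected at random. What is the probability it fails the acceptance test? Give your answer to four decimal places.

P(D) = 1 − (0.35 + 0.16 + 0.13 + 0.25) = 0.11.
P(F|B) = 1 − 0.859 = 0.141.
P(F) = P(F|A)·P(A) + P(F|B)·P(B) + P(F|C)·P(C) + P(F|D)·P(D) + P(F|E)·P(E)
      = 0.239·0.35 + 0.141·0.16 + 0.015·0.13 + 0.111·0.11 + 0.123·0.25
      = 0.08365 + 0.02256 + 0.00195 + 0.01221 + 0.03075 = 0.15112

P(F) ≈ 0.1511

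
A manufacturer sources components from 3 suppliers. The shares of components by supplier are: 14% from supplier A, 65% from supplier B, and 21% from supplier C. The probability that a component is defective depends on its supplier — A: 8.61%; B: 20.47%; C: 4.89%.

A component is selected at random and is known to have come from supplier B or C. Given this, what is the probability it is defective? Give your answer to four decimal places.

Let S = {B, C}.
P(S) = 0.65 + 0.21 = 0.86.
P(D ∩ S) = 0.2047·0.65 + 0.0489·0.21 = 0.133055 + 0.010269 = 0.143324.
P(D | S) = 0.143324 / 0.86 = 0.166656…

0.1667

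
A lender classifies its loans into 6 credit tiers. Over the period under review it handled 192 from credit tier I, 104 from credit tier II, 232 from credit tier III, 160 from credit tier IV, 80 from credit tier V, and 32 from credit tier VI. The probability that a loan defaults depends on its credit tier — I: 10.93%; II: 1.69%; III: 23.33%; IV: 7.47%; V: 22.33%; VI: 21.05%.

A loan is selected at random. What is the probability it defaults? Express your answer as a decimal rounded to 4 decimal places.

P(D) ≈ 0.1418

Total: 192 + 104 + 232 + 160 + 80 + 32 = 800.
P(I) = 192/800 = 0.24. P(II) = 104/800 = 0.13. P(III) = 232/800 = 0.29. P(IV) = 160/800 = 0.2. P(V) = 80/800 = 0.1. P(VI) = 32/800 = 0.04.
Summing over the partition,
P(D) = P(D|I)·P(I) + P(D|II)·P(II) + P(D|III)·P(III) + P(D|IV)·P(IV) + P(D|V)·P(V) + P(D|VI)·P(VI)
      = 0.1093·0.24 + 0.0169·0.13 + 0.2333·0.29 + 0.0747·0.2 + 0.2233·0.1 + 0.2105·0.04
      = 0.026232 + 0.002197 + 0.067657 + 0.01494 + 0.02233 + 0.00842 = 0.141776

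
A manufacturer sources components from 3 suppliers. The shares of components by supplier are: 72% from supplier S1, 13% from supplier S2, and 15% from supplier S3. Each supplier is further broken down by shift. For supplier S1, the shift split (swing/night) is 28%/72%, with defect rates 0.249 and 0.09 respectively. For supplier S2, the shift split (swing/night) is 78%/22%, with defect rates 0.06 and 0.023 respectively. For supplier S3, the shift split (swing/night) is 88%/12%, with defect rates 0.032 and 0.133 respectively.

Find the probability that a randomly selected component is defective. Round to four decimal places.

0.1102

P(D|S1) = 0.28·0.249 + 0.72·0.09 = 0.06972 + 0.0648 = 0.13452
P(D|S2) = 0.78·0.06 + 0.22·0.023 = 0.0468 + 0.00506 = 0.05186
P(D|S3) = 0.88·0.032 + 0.12·0.133 = 0.02816 + 0.01596 = 0.04412
Then overall,
P(D) = 0.72·0.13452 + 0.13·0.05186 + 0.15·0.04412
      = 0.0968544 + 0.0067418 + 0.006618 = 0.1102142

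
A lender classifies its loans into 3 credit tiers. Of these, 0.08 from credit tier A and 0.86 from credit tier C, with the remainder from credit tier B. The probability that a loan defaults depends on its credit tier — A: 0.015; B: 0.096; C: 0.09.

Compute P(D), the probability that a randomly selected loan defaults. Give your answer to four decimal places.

P(B) = 1 − (0.08 + 0.86) = 0.06.
P(D) = P(D|A)·P(A) + P(D|B)·P(B) + P(D|C)·P(C)
      = 0.015·0.08 + 0.096·0.06 + 0.09·0.86
      = 0.0012 + 0.00576 + 0.0774 = 0.08436

0.0844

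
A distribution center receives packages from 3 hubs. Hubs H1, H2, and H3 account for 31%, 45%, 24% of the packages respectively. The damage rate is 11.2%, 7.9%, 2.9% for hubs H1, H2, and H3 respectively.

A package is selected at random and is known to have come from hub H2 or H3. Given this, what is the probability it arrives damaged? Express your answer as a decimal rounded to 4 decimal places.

Let S = {H2, H3}.
P(S) = 0.45 + 0.24 = 0.69.
P(D ∩ S) = 0.079·0.45 + 0.029·0.24 = 0.03555 + 0.00696 = 0.04251.
P(D | S) = 0.04251 / 0.69 = 0.061609…

P(D|S) ≈ 0.0616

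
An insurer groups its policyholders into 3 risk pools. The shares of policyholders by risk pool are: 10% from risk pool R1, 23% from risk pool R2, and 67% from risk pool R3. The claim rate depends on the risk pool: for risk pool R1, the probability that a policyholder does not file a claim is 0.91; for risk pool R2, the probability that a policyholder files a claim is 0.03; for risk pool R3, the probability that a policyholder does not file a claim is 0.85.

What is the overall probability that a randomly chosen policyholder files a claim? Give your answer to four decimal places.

0.1164

P(C|R1) = 1 − 0.91 = 0.09.
P(C|R3) = 1 − 0.85 = 0.15.
Using total probability over the partition,
P(C) = P(C|R1)·P(R1) + P(C|R2)·P(R2) + P(C|R3)·P(R3)
      = 0.09·0.1 + 0.03·0.23 + 0.15·0.67
      = 0.009 + 0.0069 + 0.1005 = 0.1164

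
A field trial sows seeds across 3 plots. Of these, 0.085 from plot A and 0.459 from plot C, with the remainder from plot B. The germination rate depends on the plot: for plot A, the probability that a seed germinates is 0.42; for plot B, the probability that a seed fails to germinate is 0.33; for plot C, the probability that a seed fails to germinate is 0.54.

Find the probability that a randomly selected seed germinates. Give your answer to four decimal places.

P(G) ≈ 0.5524

P(B) = 1 − (0.085 + 0.459) = 0.456.
P(G|B) = 1 − 0.33 = 0.67.
P(G|C) = 1 − 0.54 = 0.46.
P(G) = P(G|A)·P(A) + P(G|B)·P(B) + P(G|C)·P(C)
      = 0.42·0.085 + 0.67·0.456 + 0.46·0.459
      = 0.0357 + 0.30552 + 0.21114 = 0.55236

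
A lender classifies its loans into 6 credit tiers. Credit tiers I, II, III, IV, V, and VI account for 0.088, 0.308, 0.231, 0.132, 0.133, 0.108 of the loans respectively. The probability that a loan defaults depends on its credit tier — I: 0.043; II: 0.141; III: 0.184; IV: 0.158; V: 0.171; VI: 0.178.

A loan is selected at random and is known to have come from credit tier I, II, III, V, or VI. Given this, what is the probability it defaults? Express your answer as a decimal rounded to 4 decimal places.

Let S = {I, II, III, V, VI}.
P(S) = 0.088 + 0.308 + 0.231 + 0.133 + 0.108 = 0.868.
P(D ∩ S) = 0.043·0.088 + 0.141·0.308 + 0.184·0.231 + 0.171·0.133 + 0.178·0.108 = 0.003784 + 0.043428 + 0.042504 + 0.022743 + 0.019224 = 0.131683.
P(D | S) = 0.131683 / 0.868 = 0.151709…

P(D|S) ≈ 0.1517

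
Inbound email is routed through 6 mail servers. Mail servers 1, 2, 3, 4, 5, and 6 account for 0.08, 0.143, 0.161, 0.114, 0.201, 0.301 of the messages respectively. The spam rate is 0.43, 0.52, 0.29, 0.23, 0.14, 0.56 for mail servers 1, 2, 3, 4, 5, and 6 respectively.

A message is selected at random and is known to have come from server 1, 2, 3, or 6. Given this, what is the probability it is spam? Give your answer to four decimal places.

0.4730

Let J = {1, 2, 3, 6}.
P(J) = 0.08 + 0.143 + 0.161 + 0.301 = 0.685.
P(S ∩ J) = 0.43·0.08 + 0.52·0.143 + 0.29·0.161 + 0.56·0.301 = 0.0344 + 0.07436 + 0.04669 + 0.16856 = 0.32401.
P(S | J) = 0.32401 / 0.685 = 0.473007…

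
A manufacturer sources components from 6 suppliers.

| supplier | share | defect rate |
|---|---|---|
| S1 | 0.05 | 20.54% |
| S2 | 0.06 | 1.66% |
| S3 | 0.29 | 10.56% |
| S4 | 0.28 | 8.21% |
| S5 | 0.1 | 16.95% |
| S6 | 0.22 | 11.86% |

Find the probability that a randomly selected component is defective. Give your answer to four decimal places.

P(D) ≈ 0.1079

P(D) = P(D|S1)·P(S1) + P(D|S2)·P(S2) + P(D|S3)·P(S3) + P(D|S4)·P(S4) + P(D|S5)·P(S5) + P(D|S6)·P(S6)
      = 0.2054·0.05 + 0.0166·0.06 + 0.1056·0.29 + 0.0821·0.28 + 0.1695·0.1 + 0.1186·0.22
      = 0.01027 + 0.000996 + 0.030624 + 0.022988 + 0.01695 + 0.026092 = 0.10792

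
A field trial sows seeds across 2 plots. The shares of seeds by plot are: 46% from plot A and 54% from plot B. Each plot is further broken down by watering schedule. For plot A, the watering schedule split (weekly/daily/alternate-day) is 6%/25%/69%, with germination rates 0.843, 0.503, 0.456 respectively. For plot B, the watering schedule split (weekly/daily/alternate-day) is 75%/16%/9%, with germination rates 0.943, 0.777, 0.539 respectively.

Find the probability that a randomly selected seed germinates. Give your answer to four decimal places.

P(G|A) = 0.06·0.843 + 0.25·0.503 + 0.69·0.456 = 0.05058 + 0.12575 + 0.31464 = 0.49097
P(G|B) = 0.75·0.943 + 0.16·0.777 + 0.09·0.539 = 0.70725 + 0.12432 + 0.04851 = 0.88008
By total probability over the outer partition,
P(G) = 0.46·0.49097 + 0.54·0.88008
      = 0.2258462 + 0.4752432 = 0.7010894

P(G) ≈ 0.7011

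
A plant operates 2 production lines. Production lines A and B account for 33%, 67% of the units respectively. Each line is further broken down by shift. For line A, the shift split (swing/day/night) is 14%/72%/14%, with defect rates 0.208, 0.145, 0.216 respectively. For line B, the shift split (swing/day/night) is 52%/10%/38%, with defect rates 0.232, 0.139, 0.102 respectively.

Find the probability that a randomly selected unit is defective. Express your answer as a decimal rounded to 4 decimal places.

0.1702

P(D|A) = 0.14·0.208 + 0.72·0.145 + 0.14·0.216 = 0.02912 + 0.1044 + 0.03024 = 0.16376
P(D|B) = 0.52·0.232 + 0.1·0.139 + 0.38·0.102 = 0.12064 + 0.0139 + 0.03876 = 0.1733
By total probability over the outer partition,
P(D) = 0.33·0.16376 + 0.67·0.1733
      = 0.0540408 + 0.116111 = 0.1701518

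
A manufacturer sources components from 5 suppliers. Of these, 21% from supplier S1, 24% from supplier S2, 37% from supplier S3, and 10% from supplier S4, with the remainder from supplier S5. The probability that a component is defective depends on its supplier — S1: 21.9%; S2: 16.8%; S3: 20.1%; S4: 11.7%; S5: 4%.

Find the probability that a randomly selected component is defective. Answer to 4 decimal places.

0.1756

P(S5) = 1 − (0.21 + 0.24 + 0.37 + 0.1) = 0.08.
P(D) = P(D|S1)·P(S1) + P(D|S2)·P(S2) + P(D|S3)·P(S3) + P(D|S4)·P(S4) + P(D|S5)·P(S5)
      = 0.219·0.21 + 0.168·0.24 + 0.201·0.37 + 0.117·0.1 + 0.04·0.08
      = 0.04599 + 0.04032 + 0.07437 + 0.0117 + 0.0032 = 0.17558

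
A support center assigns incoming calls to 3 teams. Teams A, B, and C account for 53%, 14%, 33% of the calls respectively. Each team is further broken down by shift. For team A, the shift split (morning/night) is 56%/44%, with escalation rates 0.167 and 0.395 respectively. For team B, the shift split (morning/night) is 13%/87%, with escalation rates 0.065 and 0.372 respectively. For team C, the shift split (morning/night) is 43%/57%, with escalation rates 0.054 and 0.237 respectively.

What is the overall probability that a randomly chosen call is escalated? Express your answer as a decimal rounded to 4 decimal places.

P(E) ≈ 0.2404

P(E|A) = 0.56·0.167 + 0.44·0.395 = 0.09352 + 0.1738 = 0.26732
P(E|B) = 0.13·0.065 + 0.87·0.372 = 0.00845 + 0.32364 = 0.33209
P(E|C) = 0.43·0.054 + 0.57·0.237 = 0.02322 + 0.13509 = 0.15831
By total probability over the outer partition,
P(E) = 0.53·0.26732 + 0.14·0.33209 + 0.33·0.15831
      = 0.1416796 + 0.0464926 + 0.0522423 = 0.2404145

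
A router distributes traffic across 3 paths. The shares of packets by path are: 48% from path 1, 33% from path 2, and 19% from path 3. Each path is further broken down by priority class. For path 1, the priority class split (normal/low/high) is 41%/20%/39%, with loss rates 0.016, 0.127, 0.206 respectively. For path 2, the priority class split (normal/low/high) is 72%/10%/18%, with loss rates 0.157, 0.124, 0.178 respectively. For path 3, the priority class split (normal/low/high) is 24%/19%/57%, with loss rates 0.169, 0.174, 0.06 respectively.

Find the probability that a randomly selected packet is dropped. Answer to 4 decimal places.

P(L|1) = 0.41·0.016 + 0.2·0.127 + 0.39·0.206 = 0.00656 + 0.0254 + 0.08034 = 0.1123
P(L|2) = 0.72·0.157 + 0.1·0.124 + 0.18·0.178 = 0.11304 + 0.0124 + 0.03204 = 0.15748
P(L|3) = 0.24·0.169 + 0.19·0.174 + 0.57·0.06 = 0.04056 + 0.03306 + 0.0342 = 0.10782
Then overall,
P(L) = 0.48·0.1123 + 0.33·0.15748 + 0.19·0.10782
      = 0.053904 + 0.0519684 + 0.0204858 = 0.1263582

0.1264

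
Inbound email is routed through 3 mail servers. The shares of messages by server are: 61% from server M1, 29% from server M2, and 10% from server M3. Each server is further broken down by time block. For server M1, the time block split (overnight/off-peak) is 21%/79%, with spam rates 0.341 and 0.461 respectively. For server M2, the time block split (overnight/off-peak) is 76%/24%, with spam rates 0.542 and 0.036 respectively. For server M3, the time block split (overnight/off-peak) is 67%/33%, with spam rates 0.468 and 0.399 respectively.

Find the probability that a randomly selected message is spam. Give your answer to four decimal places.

P(S|M1) = 0.21·0.341 + 0.79·0.461 = 0.07161 + 0.36419 = 0.4358
P(S|M2) = 0.76·0.542 + 0.24·0.036 = 0.41192 + 0.00864 = 0.42056
P(S|M3) = 0.67·0.468 + 0.33·0.399 = 0.31356 + 0.13167 = 0.44523
Then overall,
P(S) = 0.61·0.4358 + 0.29·0.42056 + 0.1·0.44523
      = 0.265838 + 0.1219624 + 0.044523 = 0.4323234

P(S) ≈ 0.4323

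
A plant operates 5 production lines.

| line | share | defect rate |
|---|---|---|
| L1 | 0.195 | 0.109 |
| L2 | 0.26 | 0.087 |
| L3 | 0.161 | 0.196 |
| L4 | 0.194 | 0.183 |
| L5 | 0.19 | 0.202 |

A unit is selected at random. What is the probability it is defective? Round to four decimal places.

Summing over the partition,
P(D) = P(D|L1)·P(L1) + P(D|L2)·P(L2) + P(D|L3)·P(L3) + P(D|L4)·P(L4) + P(D|L5)·P(L5)
      = 0.109·0.195 + 0.087·0.26 + 0.196·0.161 + 0.183·0.194 + 0.202·0.19
      = 0.021255 + 0.02262 + 0.031556 + 0.035502 + 0.03838 = 0.149313

P(D) ≈ 0.1493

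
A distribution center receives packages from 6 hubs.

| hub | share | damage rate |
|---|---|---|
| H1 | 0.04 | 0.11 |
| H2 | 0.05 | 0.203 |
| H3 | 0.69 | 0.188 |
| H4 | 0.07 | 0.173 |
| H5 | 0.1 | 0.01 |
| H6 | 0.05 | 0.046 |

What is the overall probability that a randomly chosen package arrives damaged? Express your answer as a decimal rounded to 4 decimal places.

Using total probability over the partition,
P(D) = P(D|H1)·P(H1) + P(D|H2)·P(H2) + P(D|H3)·P(H3) + P(D|H4)·P(H4) + P(D|H5)·P(H5) + P(D|H6)·P(H6)
      = 0.11·0.04 + 0.203·0.05 + 0.188·0.69 + 0.173·0.07 + 0.01·0.1 + 0.046·0.05
      = 0.0044 + 0.01015 + 0.12972 + 0.01211 + 0.001 + 0.0023 = 0.15968

P(D) ≈ 0.1597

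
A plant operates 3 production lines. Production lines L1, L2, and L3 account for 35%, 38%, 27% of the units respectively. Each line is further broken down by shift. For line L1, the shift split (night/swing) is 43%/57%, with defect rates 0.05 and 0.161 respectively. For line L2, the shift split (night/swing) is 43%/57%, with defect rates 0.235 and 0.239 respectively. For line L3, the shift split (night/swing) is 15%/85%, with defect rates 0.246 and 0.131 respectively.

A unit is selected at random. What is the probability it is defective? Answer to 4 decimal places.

P(D|L1) = 0.43·0.05 + 0.57·0.161 = 0.0215 + 0.09177 = 0.11327
P(D|L2) = 0.43·0.235 + 0.57·0.239 = 0.10105 + 0.13623 = 0.23728
P(D|L3) = 0.15·0.246 + 0.85·0.131 = 0.0369 + 0.11135 = 0.14825
Then overall,
P(D) = 0.35·0.11327 + 0.38·0.23728 + 0.27·0.14825
      = 0.0396445 + 0.0901664 + 0.0400275 = 0.1698384

P(D) ≈ 0.1698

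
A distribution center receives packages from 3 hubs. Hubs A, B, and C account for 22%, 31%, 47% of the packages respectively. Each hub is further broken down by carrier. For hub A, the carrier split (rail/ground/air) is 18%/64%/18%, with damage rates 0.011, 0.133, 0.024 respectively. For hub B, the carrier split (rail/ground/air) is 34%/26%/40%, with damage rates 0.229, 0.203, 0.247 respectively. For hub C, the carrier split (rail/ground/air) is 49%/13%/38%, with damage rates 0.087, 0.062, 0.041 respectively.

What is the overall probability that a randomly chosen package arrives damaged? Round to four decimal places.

P(D) ≈ 0.1224

P(D|A) = 0.18·0.011 + 0.64·0.133 + 0.18·0.024 = 0.00198 + 0.08512 + 0.00432 = 0.09142
P(D|B) = 0.34·0.229 + 0.26·0.203 + 0.4·0.247 = 0.07786 + 0.05278 + 0.0988 = 0.22944
P(D|C) = 0.49·0.087 + 0.13·0.062 + 0.38·0.041 = 0.04263 + 0.00806 + 0.01558 = 0.06627
By total probability over the outer partition,
P(D) = 0.22·0.09142 + 0.31·0.22944 + 0.47·0.06627
      = 0.0201124 + 0.0711264 + 0.0311469 = 0.1223857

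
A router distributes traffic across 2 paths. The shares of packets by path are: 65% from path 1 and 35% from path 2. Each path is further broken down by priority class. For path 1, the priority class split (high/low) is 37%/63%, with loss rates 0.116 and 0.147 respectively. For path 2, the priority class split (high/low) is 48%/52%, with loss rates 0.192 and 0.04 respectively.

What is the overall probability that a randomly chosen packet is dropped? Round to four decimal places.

0.1276

P(L|1) = 0.37·0.116 + 0.63·0.147 = 0.04292 + 0.09261 = 0.13553
P(L|2) = 0.48·0.192 + 0.52·0.04 = 0.09216 + 0.0208 = 0.11296
Then overall,
P(L) = 0.65·0.13553 + 0.35·0.11296
      = 0.0880945 + 0.039536 = 0.1276305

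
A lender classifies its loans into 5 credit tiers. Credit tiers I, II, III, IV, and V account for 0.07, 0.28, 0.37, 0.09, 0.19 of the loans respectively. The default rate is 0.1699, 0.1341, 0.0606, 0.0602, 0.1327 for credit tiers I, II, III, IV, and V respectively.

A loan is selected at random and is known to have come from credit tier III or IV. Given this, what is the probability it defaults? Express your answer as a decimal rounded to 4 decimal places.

P(D|S) ≈ 0.0605

Let S = {III, IV}.
P(S) = 0.37 + 0.09 = 0.46.
P(D ∩ S) = 0.0606·0.37 + 0.0602·0.09 = 0.022422 + 0.005418 = 0.02784.
P(D | S) = 0.02784 / 0.46 = 0.060522…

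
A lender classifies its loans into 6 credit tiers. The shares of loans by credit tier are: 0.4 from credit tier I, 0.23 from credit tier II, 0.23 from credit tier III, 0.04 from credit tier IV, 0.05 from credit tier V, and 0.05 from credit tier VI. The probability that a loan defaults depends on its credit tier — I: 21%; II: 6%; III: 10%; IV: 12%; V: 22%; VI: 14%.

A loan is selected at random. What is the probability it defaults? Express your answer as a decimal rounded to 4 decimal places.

0.1436

By the law of total probability,
P(D) = P(D|I)·P(I) + P(D|II)·P(II) + P(D|III)·P(III) + P(D|IV)·P(IV) + P(D|V)·P(V) + P(D|VI)·P(VI)
      = 0.21·0.4 + 0.06·0.23 + 0.1·0.23 + 0.12·0.04 + 0.22·0.05 + 0.14·0.05
      = 0.084 + 0.0138 + 0.023 + 0.0048 + 0.011 + 0.007 = 0.1436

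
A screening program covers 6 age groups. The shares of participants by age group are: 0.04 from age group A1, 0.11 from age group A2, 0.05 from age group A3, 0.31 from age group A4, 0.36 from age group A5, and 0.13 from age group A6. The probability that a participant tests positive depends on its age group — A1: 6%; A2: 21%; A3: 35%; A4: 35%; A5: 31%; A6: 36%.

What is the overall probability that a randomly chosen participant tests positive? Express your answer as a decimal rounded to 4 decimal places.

0.3099

P(T) = P(T|A1)·P(A1) + P(T|A2)·P(A2) + P(T|A3)·P(A3) + P(T|A4)·P(A4) + P(T|A5)·P(A5) + P(T|A6)·P(A6)
      = 0.06·0.04 + 0.21·0.11 + 0.35·0.05 + 0.35·0.31 + 0.31·0.36 + 0.36·0.13
      = 0.0024 + 0.0231 + 0.0175 + 0.1085 + 0.1116 + 0.0468 = 0.3099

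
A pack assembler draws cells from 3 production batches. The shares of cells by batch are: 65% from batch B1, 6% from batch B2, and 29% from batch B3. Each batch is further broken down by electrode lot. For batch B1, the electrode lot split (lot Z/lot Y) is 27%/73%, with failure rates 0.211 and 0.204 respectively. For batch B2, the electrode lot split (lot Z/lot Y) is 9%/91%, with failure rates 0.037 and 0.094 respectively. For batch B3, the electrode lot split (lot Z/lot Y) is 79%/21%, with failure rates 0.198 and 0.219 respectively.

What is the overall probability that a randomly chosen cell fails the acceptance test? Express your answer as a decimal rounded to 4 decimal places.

P(F|B1) = 0.27·0.211 + 0.73·0.204 = 0.05697 + 0.14892 = 0.20589
P(F|B2) = 0.09·0.037 + 0.91·0.094 = 0.00333 + 0.08554 = 0.08887
P(F|B3) = 0.79·0.198 + 0.21·0.219 = 0.15642 + 0.04599 = 0.20241
Then overall,
P(F) = 0.65·0.20589 + 0.06·0.08887 + 0.29·0.20241
      = 0.1338285 + 0.0053322 + 0.0586989 = 0.1978596

0.1979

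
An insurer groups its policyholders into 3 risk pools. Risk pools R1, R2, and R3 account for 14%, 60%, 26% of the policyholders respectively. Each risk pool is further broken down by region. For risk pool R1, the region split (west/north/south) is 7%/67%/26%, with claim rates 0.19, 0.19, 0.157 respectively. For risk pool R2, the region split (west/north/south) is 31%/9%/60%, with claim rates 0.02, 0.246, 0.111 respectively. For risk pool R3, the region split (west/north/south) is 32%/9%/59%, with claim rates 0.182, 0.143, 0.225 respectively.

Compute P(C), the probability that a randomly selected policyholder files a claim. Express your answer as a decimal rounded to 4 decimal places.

0.1354

P(C|R1) = 0.07·0.19 + 0.67·0.19 + 0.26·0.157 = 0.0133 + 0.1273 + 0.04082 = 0.18142
P(C|R2) = 0.31·0.02 + 0.09·0.246 + 0.6·0.111 = 0.0062 + 0.02214 + 0.0666 = 0.09494
P(C|R3) = 0.32·0.182 + 0.09·0.143 + 0.59·0.225 = 0.05824 + 0.01287 + 0.13275 = 0.20386
Then overall,
P(C) = 0.14·0.18142 + 0.6·0.09494 + 0.26·0.20386
      = 0.0253988 + 0.056964 + 0.0530036 = 0.1353664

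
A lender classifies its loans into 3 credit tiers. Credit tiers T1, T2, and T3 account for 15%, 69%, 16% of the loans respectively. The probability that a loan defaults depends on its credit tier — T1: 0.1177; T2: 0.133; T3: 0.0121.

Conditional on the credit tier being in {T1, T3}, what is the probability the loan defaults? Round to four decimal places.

Let S = {T1, T3}.
P(S) = 0.15 + 0.16 = 0.31.
P(D ∩ S) = 0.1177·0.15 + 0.0121·0.16 = 0.017655 + 0.001936 = 0.019591.
P(D | S) = 0.019591 / 0.31 = 0.063197…

0.0632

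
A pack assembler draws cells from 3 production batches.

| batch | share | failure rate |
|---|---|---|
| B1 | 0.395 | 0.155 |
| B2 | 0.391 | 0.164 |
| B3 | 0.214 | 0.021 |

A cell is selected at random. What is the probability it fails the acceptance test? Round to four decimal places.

P(F) = P(F|B1)·P(B1) + P(F|B2)·P(B2) + P(F|B3)·P(B3)
      = 0.155·0.395 + 0.164·0.391 + 0.021·0.214
      = 0.061225 + 0.064124 + 0.004494 = 0.129843

P(F) ≈ 0.1298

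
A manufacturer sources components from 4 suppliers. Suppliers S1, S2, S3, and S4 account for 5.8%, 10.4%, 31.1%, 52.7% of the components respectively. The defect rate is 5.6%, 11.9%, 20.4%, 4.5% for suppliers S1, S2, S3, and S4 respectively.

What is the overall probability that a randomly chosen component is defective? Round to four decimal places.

P(D) = P(D|S1)·P(S1) + P(D|S2)·P(S2) + P(D|S3)·P(S3) + P(D|S4)·P(S4)
      = 0.056·0.058 + 0.119·0.104 + 0.204·0.311 + 0.045·0.527
      = 0.003248 + 0.012376 + 0.063444 + 0.023715 = 0.102783

P(D) ≈ 0.1028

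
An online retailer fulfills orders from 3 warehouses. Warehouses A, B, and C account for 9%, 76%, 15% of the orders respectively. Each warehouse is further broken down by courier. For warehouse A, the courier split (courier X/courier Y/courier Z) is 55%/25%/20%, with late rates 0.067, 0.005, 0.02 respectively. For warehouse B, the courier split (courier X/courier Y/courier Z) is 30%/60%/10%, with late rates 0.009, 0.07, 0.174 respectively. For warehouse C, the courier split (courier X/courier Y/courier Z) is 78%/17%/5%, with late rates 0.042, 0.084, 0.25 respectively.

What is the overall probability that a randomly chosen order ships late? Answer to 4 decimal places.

P(L|A) = 0.55·0.067 + 0.25·0.005 + 0.2·0.02 = 0.03685 + 0.00125 + 0.004 = 0.0421
P(L|B) = 0.3·0.009 + 0.6·0.07 + 0.1·0.174 = 0.0027 + 0.042 + 0.0174 = 0.0621
P(L|C) = 0.78·0.042 + 0.17·0.084 + 0.05·0.25 = 0.03276 + 0.01428 + 0.0125 = 0.05954
By total probability over the outer partition,
P(L) = 0.09·0.0421 + 0.76·0.0621 + 0.15·0.05954
      = 0.003789 + 0.047196 + 0.008931 = 0.059916

0.0599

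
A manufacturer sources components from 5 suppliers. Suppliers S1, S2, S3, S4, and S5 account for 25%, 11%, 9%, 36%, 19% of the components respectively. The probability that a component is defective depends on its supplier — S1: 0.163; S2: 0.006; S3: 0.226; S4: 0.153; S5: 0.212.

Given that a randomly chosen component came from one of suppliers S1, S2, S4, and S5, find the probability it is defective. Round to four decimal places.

Let S = {S1, S2, S4, S5}.
P(S) = 0.25 + 0.11 + 0.36 + 0.19 = 0.91.
P(D ∩ S) = 0.163·0.25 + 0.006·0.11 + 0.153·0.36 + 0.212·0.19 = 0.04075 + 0.00066 + 0.05508 + 0.04028 = 0.13677.
P(D | S) = 0.13677 / 0.91 = 0.150297…

P(D|S) ≈ 0.1503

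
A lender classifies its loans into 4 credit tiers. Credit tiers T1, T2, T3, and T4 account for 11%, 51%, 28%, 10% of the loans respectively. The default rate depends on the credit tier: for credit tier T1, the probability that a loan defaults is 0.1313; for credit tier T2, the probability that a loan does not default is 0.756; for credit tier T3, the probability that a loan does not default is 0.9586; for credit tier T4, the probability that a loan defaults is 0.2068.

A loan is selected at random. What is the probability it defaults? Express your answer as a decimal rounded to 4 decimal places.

P(D|T2) = 1 − 0.756 = 0.244.
P(D|T3) = 1 − 0.9586 = 0.0414.
P(D) = P(D|T1)·P(T1) + P(D|T2)·P(T2) + P(D|T3)·P(T3) + P(D|T4)·P(T4)
      = 0.1313·0.11 + 0.244·0.51 + 0.0414·0.28 + 0.2068·0.1
      = 0.014443 + 0.12444 + 0.011592 + 0.02068 = 0.171155

0.1712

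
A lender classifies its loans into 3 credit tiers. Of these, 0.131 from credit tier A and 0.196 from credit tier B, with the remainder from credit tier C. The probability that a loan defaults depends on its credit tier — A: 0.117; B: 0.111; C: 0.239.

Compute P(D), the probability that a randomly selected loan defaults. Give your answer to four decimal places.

P(D) ≈ 0.1979

P(C) = 1 − (0.131 + 0.196) = 0.673.
Using total probability over the partition,
P(D) = P(D|A)·P(A) + P(D|B)·P(B) + P(D|C)·P(C)
      = 0.117·0.131 + 0.111·0.196 + 0.239·0.673
      = 0.015327 + 0.021756 + 0.160847 = 0.19793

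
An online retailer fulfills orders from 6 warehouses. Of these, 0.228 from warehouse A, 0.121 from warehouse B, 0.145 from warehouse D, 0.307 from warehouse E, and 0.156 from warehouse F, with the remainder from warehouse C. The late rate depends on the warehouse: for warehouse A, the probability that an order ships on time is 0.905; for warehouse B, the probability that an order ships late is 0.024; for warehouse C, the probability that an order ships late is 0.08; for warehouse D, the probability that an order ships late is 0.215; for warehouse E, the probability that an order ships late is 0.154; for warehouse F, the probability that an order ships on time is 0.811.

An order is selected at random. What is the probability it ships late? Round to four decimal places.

0.1359

P(C) = 1 − (0.228 + 0.121 + 0.145 + 0.307 + 0.156) = 0.043.
P(L|A) = 1 − 0.905 = 0.095.
P(L|F) = 1 − 0.811 = 0.189.
By the law of total probability,
P(L) = P(L|A)·P(A) + P(L|B)·P(B) + P(L|C)·P(C) + P(L|D)·P(D) + P(L|E)·P(E) + P(L|F)·P(F)
      = 0.095·0.228 + 0.024·0.121 + 0.08·0.043 + 0.215·0.145 + 0.154·0.307 + 0.189·0.156
      = 0.02166 + 0.002904 + 0.00344 + 0.031175 + 0.047278 + 0.029484 = 0.135941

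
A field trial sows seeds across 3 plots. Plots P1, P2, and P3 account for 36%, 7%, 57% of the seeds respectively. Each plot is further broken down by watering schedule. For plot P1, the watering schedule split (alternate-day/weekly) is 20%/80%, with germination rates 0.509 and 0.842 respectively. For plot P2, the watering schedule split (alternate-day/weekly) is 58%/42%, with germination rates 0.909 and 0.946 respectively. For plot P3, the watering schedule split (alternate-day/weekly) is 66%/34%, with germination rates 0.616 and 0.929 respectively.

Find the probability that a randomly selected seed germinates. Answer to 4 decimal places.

0.7556

P(G|P1) = 0.2·0.509 + 0.8·0.842 = 0.1018 + 0.6736 = 0.7754
P(G|P2) = 0.58·0.909 + 0.42·0.946 = 0.52722 + 0.39732 = 0.92454
P(G|P3) = 0.66·0.616 + 0.34·0.929 = 0.40656 + 0.31586 = 0.72242
Then overall,
P(G) = 0.36·0.7754 + 0.07·0.92454 + 0.57·0.72242
      = 0.279144 + 0.0647178 + 0.4117794 = 0.7556412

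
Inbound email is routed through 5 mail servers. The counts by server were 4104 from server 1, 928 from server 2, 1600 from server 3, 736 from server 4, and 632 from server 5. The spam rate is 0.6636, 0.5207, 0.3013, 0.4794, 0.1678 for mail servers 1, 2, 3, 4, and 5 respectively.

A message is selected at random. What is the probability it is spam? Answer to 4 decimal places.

0.5184

Total: 4104 + 928 + 1600 + 736 + 632 = 8000.
P(1) = 4104/8000 = 0.513. P(2) = 928/8000 = 0.116. P(3) = 1600/8000 = 0.2. P(4) = 736/8000 = 0.092. P(5) = 632/8000 = 0.079.
By the law of total probability,
P(S) = P(S|1)·P(1) + P(S|2)·P(2) + P(S|3)·P(3) + P(S|4)·P(4) + P(S|5)·P(5)
      = 0.6636·0.513 + 0.5207·0.116 + 0.3013·0.2 + 0.4794·0.092 + 0.1678·0.079
      = 0.3404268 + 0.0604012 + 0.06026 + 0.0441048 + 0.0132562 = 0.518449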